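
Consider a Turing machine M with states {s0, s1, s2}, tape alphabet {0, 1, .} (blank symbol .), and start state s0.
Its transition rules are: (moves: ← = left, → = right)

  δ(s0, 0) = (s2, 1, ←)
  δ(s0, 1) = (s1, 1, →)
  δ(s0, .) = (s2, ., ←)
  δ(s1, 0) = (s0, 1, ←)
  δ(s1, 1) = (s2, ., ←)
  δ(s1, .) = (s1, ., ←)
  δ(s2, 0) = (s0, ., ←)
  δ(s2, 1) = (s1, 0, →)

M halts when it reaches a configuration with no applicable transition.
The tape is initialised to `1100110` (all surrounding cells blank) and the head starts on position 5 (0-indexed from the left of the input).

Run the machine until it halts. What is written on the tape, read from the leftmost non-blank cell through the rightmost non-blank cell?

s0 | ..11001[1]0   read 1 → write 1, move →, go to s1
s1 | ..110011[0]   read 0 → write 1, move ←, go to s0
s0 | ..11001[1]1   read 1 → write 1, move →, go to s1
s1 | ..110011[1]   read 1 → write ., move ←, go to s2
s2 | ..11001[1].   read 1 → write 0, move →, go to s1
s1 | ..110010[.]   read . → write ., move ←, go to s1
s1 | ..11001[0].   read 0 → write 1, move ←, go to s0
s0 | ..1100[1]1.   read 1 → write 1, move →, go to s1
s1 | ..11001[1].   read 1 → write ., move ←, go to s2
s2 | ..1100[1]..   read 1 → write 0, move →, go to s1
s1 | ..11000[.].   read . → write ., move ←, go to s1
s1 | ..1100[0]..   read 0 → write 1, move ←, go to s0
s0 | ..110[0]1..   read 0 → write 1, move ←, go to s2
s2 | ..11[0]11..   read 0 → write ., move ←, go to s0
s0 | ..1[1].11..   read 1 → write 1, move →, go to s1
s1 | ..11[.]11..   read . → write ., move ←, go to s1
s1 | ..1[1].11..   read 1 → write ., move ←, go to s2
s2 | ..[1]..11..   read 1 → write 0, move →, go to s1
s1 | ..0[.].11..   read . → write ., move ←, go to s1
s1 | ..[0]..11..   read 0 → write 1, move ←, go to s0
s0 | .[.]1..11..   read . → write ., move ←, go to s2
s2 | [.].1..11..
The non-blank tape span at halt is 1..11.

1..11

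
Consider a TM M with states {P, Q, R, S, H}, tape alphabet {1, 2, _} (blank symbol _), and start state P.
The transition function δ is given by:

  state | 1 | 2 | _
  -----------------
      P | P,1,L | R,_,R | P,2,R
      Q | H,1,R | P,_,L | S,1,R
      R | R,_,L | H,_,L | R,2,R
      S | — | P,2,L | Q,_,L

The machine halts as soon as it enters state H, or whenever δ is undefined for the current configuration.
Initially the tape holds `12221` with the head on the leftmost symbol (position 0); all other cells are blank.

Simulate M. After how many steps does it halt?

8

P | _[1]2221   read 1 → write 1, move L, go to P
P | [_]12221   read _ → write 2, move R, go to P
P | 2[1]2221   read 1 → write 1, move L, go to P
P | [2]12221   read 2 → write _, move R, go to R
R | _[1]2221   read 1 → write _, move L, go to R
R | [_]_2221   read _ → write 2, move R, go to R
R | 2[_]2221   read _ → write 2, move R, go to R
R | 22[2]221   read 2 → write _, move L, go to H
H | 2[2]_221
M halts after 8 transitions.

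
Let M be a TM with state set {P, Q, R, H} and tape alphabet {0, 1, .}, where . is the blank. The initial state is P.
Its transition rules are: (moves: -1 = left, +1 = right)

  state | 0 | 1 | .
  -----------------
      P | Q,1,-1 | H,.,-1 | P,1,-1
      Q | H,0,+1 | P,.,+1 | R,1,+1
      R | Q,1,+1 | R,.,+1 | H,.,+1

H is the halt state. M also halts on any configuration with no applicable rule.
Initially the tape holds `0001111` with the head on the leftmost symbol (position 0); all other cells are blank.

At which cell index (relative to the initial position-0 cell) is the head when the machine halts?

3

P | .[0]001111   read 0 → write 1, move -1, go to Q
Q | [.]1001111   read . → write 1, move +1, go to R
R | 1[1]001111   read 1 → write ., move +1, go to R
R | 1.[0]01111   read 0 → write 1, move +1, go to Q
Q | 1.1[0]1111   read 0 → write 0, move +1, go to H
H | 1.10[1]111
At halt the head is at cell 3.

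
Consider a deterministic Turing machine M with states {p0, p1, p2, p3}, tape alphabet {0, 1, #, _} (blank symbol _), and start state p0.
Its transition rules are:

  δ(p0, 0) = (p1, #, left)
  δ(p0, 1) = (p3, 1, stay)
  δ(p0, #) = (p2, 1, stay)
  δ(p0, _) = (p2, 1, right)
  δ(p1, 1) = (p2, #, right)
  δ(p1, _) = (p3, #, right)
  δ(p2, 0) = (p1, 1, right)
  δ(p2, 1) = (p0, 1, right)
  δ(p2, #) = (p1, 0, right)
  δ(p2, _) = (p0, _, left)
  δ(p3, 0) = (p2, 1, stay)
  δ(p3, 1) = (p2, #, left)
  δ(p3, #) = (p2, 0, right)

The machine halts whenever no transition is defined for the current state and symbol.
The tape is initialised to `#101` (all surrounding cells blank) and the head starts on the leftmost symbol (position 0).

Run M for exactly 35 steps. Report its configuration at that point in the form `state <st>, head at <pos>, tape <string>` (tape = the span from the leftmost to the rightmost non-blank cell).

state=p0 head=0 tape=[#]101____   (p0,#)→(p2,1,stay)
state=p2 head=0 tape=[1]101____   (p2,1)→(p0,1,right)
state=p0 head=1 tape=1[1]01____   (p0,1)→(p3,1,stay)
state=p3 head=1 tape=1[1]01____   (p3,1)→(p2,#,left)
state=p2 head=0 tape=[1]#01____   (p2,1)→(p0,1,right)
state=p0 head=1 tape=1[#]01____   (p0,#)→(p2,1,stay)
state=p2 head=1 tape=1[1]01____   (p2,1)→(p0,1,right)
state=p0 head=2 tape=11[0]1____   (p0,0)→(p1,#,left)
state=p1 head=1 tape=1[1]#1____   (p1,1)→(p2,#,right)
state=p2 head=2 tape=1#[#]1____   (p2,#)→(p1,0,right)
state=p1 head=3 tape=1#0[1]____   (p1,1)→(p2,#,right)
state=p2 head=4 tape=1#0#[_]___   (p2,_)→(p0,_,left)
state=p0 head=3 tape=1#0[#]____   (p0,#)→(p2,1,stay)
state=p2 head=3 tape=1#0[1]____   (p2,1)→(p0,1,right)
state=p0 head=4 tape=1#01[_]___   (p0,_)→(p2,1,right)
state=p2 head=5 tape=1#011[_]__   (p2,_)→(p0,_,left)
state=p0 head=4 tape=1#01[1]___   (p0,1)→(p3,1,stay)
state=p3 head=4 tape=1#01[1]___   (p3,1)→(p2,#,left)
state=p2 head=3 tape=1#0[1]#___   (p2,1)→(p0,1,right)
state=p0 head=4 tape=1#01[#]___   (p0,#)→(p2,1,stay)
state=p2 head=4 tape=1#01[1]___   (p2,1)→(p0,1,right)
state=p0 head=5 tape=1#011[_]__   (p0,_)→(p2,1,right)
state=p2 head=6 tape=1#0111[_]_   (p2,_)→(p0,_,left)
state=p0 head=5 tape=1#011[1]__   (p0,1)→(p3,1,stay)
state=p3 head=5 tape=1#011[1]__   (p3,1)→(p2,#,left)
state=p2 head=4 tape=1#01[1]#__   (p2,1)→(p0,1,right)
state=p0 head=5 tape=1#011[#]__   (p0,#)→(p2,1,stay)
state=p2 head=5 tape=1#011[1]__   (p2,1)→(p0,1,right)
state=p0 head=6 tape=1#0111[_]_   (p0,_)→(p2,1,right)
state=p2 head=7 tape=1#01111[_]   (p2,_)→(p0,_,left)
state=p0 head=6 tape=1#0111[1]_   (p0,1)→(p3,1,stay)
state=p3 head=6 tape=1#0111[1]_   (p3,1)→(p2,#,left)
state=p2 head=5 tape=1#011[1]#_   (p2,1)→(p0,1,right)
state=p0 head=6 tape=1#0111[#]_   (p0,#)→(p2,1,stay)
state=p2 head=6 tape=1#0111[1]_   (p2,1)→(p0,1,right)
state=p0 head=7 tape=1#01111[_]
After 35 steps: state p0, head at 7, tape 1#01111.

state p0, head at 7, tape 1#01111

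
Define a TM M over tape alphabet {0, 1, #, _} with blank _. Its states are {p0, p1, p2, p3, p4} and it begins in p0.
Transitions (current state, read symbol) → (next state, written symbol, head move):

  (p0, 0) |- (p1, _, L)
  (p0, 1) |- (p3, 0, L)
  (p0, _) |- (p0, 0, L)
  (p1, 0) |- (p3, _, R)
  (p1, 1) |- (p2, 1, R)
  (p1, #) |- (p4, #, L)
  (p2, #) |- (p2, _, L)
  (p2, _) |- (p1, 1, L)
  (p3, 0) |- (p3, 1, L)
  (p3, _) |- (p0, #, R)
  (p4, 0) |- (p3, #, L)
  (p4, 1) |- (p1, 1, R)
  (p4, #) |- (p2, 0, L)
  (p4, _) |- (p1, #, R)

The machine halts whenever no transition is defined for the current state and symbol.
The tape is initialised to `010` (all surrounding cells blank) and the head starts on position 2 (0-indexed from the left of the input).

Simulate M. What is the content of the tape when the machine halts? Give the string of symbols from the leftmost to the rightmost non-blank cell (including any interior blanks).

011

state=p0 head=2 tape=01[0]   (p0,0)→(p1,_,L)
state=p1 head=1 tape=0[1]_   (p1,1)→(p2,1,R)
state=p2 head=2 tape=01[_]   (p2,_)→(p1,1,L)
state=p1 head=1 tape=0[1]1   (p1,1)→(p2,1,R)
state=p2 head=2 tape=01[1]
The non-blank tape span at halt is 011.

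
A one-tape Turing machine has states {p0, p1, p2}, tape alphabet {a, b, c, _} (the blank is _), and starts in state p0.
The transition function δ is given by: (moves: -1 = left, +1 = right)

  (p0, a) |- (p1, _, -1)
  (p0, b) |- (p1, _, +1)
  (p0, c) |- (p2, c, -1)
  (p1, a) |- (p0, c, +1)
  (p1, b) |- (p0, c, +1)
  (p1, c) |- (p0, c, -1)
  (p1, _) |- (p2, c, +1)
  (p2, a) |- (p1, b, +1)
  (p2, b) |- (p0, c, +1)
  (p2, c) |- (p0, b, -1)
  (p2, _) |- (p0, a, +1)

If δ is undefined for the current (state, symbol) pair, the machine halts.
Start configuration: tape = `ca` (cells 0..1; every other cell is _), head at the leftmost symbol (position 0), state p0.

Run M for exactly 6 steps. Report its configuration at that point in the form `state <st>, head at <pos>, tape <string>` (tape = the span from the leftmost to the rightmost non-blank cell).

state p1, head at 0, tape ca

state=p0 head=0 tape=_[c]a   (p0,c)→(p2,c,-1)
state=p2 head=-1 tape=[_]ca   (p2,_)→(p0,a,+1)
state=p0 head=0 tape=a[c]a   (p0,c)→(p2,c,-1)
state=p2 head=-1 tape=[a]ca   (p2,a)→(p1,b,+1)
state=p1 head=0 tape=b[c]a   (p1,c)→(p0,c,-1)
state=p0 head=-1 tape=[b]ca   (p0,b)→(p1,_,+1)
state=p1 head=0 tape=_[c]a
After 6 steps: state p1, head at 0, tape ca.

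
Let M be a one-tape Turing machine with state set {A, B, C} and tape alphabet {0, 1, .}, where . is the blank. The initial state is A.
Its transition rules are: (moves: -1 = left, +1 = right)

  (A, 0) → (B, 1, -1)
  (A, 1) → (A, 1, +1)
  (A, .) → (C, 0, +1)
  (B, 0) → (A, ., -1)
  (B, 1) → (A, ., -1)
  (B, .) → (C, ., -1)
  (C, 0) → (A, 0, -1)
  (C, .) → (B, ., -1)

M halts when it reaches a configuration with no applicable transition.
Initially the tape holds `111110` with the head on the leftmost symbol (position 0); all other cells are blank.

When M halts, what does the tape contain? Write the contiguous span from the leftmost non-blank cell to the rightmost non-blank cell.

state=A head=0 tape=[1]11110   (A,1)→(A,1,+1)
state=A head=1 tape=1[1]1110   (A,1)→(A,1,+1)
state=A head=2 tape=11[1]110   (A,1)→(A,1,+1)
state=A head=3 tape=111[1]10   (A,1)→(A,1,+1)
state=A head=4 tape=1111[1]0   (A,1)→(A,1,+1)
state=A head=5 tape=11111[0]   (A,0)→(B,1,-1)
state=B head=4 tape=1111[1]1   (B,1)→(A,.,-1)
state=A head=3 tape=111[1].1   (A,1)→(A,1,+1)
state=A head=4 tape=1111[.]1   (A,.)→(C,0,+1)
state=C head=5 tape=11110[1]
The non-blank tape span at halt is 111101.

111101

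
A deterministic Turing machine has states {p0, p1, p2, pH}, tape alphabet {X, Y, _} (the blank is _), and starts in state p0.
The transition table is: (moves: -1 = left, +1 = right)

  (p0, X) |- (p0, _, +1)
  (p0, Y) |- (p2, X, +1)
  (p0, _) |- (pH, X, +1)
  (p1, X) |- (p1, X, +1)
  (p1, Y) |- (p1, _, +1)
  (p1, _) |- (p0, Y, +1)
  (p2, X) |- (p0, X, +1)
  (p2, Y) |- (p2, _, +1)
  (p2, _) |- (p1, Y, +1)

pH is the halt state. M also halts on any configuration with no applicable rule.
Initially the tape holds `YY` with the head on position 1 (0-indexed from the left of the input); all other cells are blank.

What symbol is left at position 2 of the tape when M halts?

state=p0 head=1 tape=Y[Y]____   (p0,Y)→(p2,X,+1)
state=p2 head=2 tape=YX[_]___   (p2,_)→(p1,Y,+1)
state=p1 head=3 tape=YXY[_]__   (p1,_)→(p0,Y,+1)
state=p0 head=4 tape=YXYY[_]_   (p0,_)→(pH,X,+1)
state=pH head=5 tape=YXYYX[_]
Cell 2 holds Y when M halts.

Y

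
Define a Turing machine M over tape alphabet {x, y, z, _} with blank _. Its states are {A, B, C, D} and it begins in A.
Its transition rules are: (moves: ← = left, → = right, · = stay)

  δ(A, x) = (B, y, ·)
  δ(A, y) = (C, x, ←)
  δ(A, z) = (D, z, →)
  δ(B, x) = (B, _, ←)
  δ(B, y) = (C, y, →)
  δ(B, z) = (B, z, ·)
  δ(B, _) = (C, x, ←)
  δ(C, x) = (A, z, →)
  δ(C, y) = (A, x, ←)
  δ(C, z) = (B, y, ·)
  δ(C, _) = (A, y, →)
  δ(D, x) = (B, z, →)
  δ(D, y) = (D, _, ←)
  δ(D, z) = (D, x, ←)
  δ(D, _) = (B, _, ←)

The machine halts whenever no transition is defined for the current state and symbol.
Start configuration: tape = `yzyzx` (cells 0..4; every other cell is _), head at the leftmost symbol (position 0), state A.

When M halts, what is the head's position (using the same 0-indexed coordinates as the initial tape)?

A | __[y]zyzx__   read y → write x, move ←, go to C
C | _[_]xzyzx__   read _ → write y, move →, go to A
A | _y[x]zyzx__   read x → write y, move ·, go to B
B | _y[y]zyzx__   read y → write y, move →, go to C
C | _yy[z]yzx__   read z → write y, move ·, go to B
B | _yy[y]yzx__   read y → write y, move →, go to C
C | _yyy[y]zx__   read y → write x, move ←, go to A
A | _yy[y]xzx__   read y → write x, move ←, go to C
C | _y[y]xxzx__   read y → write x, move ←, go to A
A | _[y]xxxzx__   read y → write x, move ←, go to C
C | [_]xxxxzx__   read _ → write y, move →, go to A
A | y[x]xxxzx__   read x → write y, move ·, go to B
B | y[y]xxxzx__   read y → write y, move →, go to C
C | yy[x]xxzx__   read x → write z, move →, go to A
A | yyz[x]xzx__   read x → write y, move ·, go to B
B | yyz[y]xzx__   read y → write y, move →, go to C
C | yyzy[x]zx__   read x → write z, move →, go to A
A | yyzyz[z]x__   read z → write z, move →, go to D
D | yyzyzz[x]__   read x → write z, move →, go to B
B | yyzyzzz[_]_   read _ → write x, move ←, go to C
C | yyzyzz[z]x_   read z → write y, move ·, go to B
B | yyzyzz[y]x_   read y → write y, move →, go to C
C | yyzyzzy[x]_   read x → write z, move →, go to A
A | yyzyzzyz[_]
At halt the head is at cell 6.

6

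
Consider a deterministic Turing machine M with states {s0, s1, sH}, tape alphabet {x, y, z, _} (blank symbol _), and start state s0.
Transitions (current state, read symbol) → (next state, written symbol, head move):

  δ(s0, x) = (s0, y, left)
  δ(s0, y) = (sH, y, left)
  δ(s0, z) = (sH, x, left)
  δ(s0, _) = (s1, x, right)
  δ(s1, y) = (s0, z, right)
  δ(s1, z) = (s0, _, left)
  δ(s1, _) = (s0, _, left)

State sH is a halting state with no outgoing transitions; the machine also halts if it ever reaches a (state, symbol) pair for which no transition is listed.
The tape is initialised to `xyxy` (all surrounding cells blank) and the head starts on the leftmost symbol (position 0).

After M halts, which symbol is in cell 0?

z

state=s0 head=0 tape=_[x]yxy   (s0,x)→(s0,y,left)
state=s0 head=-1 tape=[_]yyxy   (s0,_)→(s1,x,right)
state=s1 head=0 tape=x[y]yxy   (s1,y)→(s0,z,right)
state=s0 head=1 tape=xz[y]xy   (s0,y)→(sH,y,left)
state=sH head=0 tape=x[z]yxy
Cell 0 holds z when M halts.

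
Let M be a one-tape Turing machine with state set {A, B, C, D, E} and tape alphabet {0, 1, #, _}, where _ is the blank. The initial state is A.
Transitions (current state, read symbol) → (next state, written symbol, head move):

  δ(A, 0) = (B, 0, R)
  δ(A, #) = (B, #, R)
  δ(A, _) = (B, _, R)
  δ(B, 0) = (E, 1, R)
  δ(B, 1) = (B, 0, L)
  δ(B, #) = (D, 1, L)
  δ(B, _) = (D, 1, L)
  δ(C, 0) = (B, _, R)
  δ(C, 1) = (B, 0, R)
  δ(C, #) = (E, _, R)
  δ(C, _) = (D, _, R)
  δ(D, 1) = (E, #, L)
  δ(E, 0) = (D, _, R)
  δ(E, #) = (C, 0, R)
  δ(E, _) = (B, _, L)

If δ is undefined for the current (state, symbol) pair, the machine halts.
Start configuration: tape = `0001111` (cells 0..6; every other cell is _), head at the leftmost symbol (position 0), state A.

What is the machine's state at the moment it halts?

D

A | [0]001111   read 0 → write 0, move R, go to B
B | 0[0]01111   read 0 → write 1, move R, go to E
E | 01[0]1111   read 0 → write _, move R, go to D
D | 01_[1]111   read 1 → write #, move L, go to E
E | 01[_]#111   read _ → write _, move L, go to B
B | 0[1]_#111   read 1 → write 0, move L, go to B
B | [0]0_#111   read 0 → write 1, move R, go to E
E | 1[0]_#111   read 0 → write _, move R, go to D
D | 1_[_]#111
No transition is defined for (D, _); M halts in state D.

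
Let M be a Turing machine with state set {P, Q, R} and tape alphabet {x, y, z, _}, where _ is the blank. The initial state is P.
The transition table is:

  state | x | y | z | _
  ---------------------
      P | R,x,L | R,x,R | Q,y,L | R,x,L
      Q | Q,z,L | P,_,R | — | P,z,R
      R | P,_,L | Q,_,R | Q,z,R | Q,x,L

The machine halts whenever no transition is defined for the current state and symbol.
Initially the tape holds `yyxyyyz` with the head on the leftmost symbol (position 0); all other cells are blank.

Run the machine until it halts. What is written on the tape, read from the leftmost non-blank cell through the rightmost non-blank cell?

state=P head=0 tape=[y]yxyyyz   (P,y)→(R,x,R)
state=R head=1 tape=x[y]xyyyz   (R,y)→(Q,_,R)
state=Q head=2 tape=x_[x]yyyz   (Q,x)→(Q,z,L)
state=Q head=1 tape=x[_]zyyyz   (Q,_)→(P,z,R)
state=P head=2 tape=xz[z]yyyz   (P,z)→(Q,y,L)
state=Q head=1 tape=x[z]yyyyz
The non-blank tape span at halt is xzyyyyz.

xzyyyyz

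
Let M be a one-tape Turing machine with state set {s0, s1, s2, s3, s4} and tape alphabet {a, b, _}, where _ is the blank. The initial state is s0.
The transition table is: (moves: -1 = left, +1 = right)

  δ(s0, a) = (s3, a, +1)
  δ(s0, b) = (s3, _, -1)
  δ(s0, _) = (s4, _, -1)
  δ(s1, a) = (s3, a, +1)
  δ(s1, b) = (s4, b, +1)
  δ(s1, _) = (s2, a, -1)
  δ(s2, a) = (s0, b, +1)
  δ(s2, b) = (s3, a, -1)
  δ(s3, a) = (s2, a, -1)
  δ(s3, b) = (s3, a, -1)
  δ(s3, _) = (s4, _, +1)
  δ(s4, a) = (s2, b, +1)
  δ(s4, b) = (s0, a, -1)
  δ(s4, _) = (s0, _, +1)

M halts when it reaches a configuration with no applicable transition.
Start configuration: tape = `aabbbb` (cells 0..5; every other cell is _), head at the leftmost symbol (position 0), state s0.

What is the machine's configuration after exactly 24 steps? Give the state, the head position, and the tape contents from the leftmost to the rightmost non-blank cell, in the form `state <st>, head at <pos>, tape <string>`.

state s2, head at 2, tape bbbaab

state=s0 head=0 tape=_[a]abbbb   (s0,a)→(s3,a,+1)
state=s3 head=1 tape=_a[a]bbbb   (s3,a)→(s2,a,-1)
state=s2 head=0 tape=_[a]abbbb   (s2,a)→(s0,b,+1)
state=s0 head=1 tape=_b[a]bbbb   (s0,a)→(s3,a,+1)
state=s3 head=2 tape=_ba[b]bbb   (s3,b)→(s3,a,-1)
state=s3 head=1 tape=_b[a]abbb   (s3,a)→(s2,a,-1)
state=s2 head=0 tape=_[b]aabbb   (s2,b)→(s3,a,-1)
state=s3 head=-1 tape=[_]aaabbb   (s3,_)→(s4,_,+1)
state=s4 head=0 tape=_[a]aabbb   (s4,a)→(s2,b,+1)
state=s2 head=1 tape=_b[a]abbb   (s2,a)→(s0,b,+1)
state=s0 head=2 tape=_bb[a]bbb   (s0,a)→(s3,a,+1)
state=s3 head=3 tape=_bba[b]bb   (s3,b)→(s3,a,-1)
state=s3 head=2 tape=_bb[a]abb   (s3,a)→(s2,a,-1)
state=s2 head=1 tape=_b[b]aabb   (s2,b)→(s3,a,-1)
state=s3 head=0 tape=_[b]aaabb   (s3,b)→(s3,a,-1)
state=s3 head=-1 tape=[_]aaaabb   (s3,_)→(s4,_,+1)
state=s4 head=0 tape=_[a]aaabb   (s4,a)→(s2,b,+1)
state=s2 head=1 tape=_b[a]aabb   (s2,a)→(s0,b,+1)
state=s0 head=2 tape=_bb[a]abb   (s0,a)→(s3,a,+1)
state=s3 head=3 tape=_bba[a]bb   (s3,a)→(s2,a,-1)
state=s2 head=2 tape=_bb[a]abb   (s2,a)→(s0,b,+1)
state=s0 head=3 tape=_bbb[a]bb   (s0,a)→(s3,a,+1)
state=s3 head=4 tape=_bbba[b]b   (s3,b)→(s3,a,-1)
state=s3 head=3 tape=_bbb[a]ab   (s3,a)→(s2,a,-1)
state=s2 head=2 tape=_bb[b]aab
After 24 steps: state s2, head at 2, tape bbbaab.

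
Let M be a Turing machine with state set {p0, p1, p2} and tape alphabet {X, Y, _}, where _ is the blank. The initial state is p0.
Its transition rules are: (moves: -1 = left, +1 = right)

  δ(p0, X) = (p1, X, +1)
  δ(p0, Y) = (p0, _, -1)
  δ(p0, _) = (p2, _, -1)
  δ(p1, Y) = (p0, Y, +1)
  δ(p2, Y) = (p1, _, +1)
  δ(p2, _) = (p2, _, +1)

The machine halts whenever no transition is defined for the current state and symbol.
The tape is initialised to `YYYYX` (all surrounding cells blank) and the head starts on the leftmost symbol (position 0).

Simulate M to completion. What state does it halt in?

p2

p0 | __[Y]YYYX   read Y → write _, move -1, go to p0
p0 | _[_]_YYYX   read _ → write _, move -1, go to p2
p2 | [_]__YYYX   read _ → write _, move +1, go to p2
p2 | _[_]_YYYX   read _ → write _, move +1, go to p2
p2 | __[_]YYYX   read _ → write _, move +1, go to p2
p2 | ___[Y]YYX   read Y → write _, move +1, go to p1
p1 | ____[Y]YX   read Y → write Y, move +1, go to p0
p0 | ____Y[Y]X   read Y → write _, move -1, go to p0
p0 | ____[Y]_X   read Y → write _, move -1, go to p0
p0 | ___[_]__X   read _ → write _, move -1, go to p2
p2 | __[_]___X   read _ → write _, move +1, go to p2
p2 | ___[_]__X   read _ → write _, move +1, go to p2
p2 | ____[_]_X   read _ → write _, move +1, go to p2
p2 | _____[_]X   read _ → write _, move +1, go to p2
p2 | ______[X]
No transition is defined for (p2, X); M halts in state p2.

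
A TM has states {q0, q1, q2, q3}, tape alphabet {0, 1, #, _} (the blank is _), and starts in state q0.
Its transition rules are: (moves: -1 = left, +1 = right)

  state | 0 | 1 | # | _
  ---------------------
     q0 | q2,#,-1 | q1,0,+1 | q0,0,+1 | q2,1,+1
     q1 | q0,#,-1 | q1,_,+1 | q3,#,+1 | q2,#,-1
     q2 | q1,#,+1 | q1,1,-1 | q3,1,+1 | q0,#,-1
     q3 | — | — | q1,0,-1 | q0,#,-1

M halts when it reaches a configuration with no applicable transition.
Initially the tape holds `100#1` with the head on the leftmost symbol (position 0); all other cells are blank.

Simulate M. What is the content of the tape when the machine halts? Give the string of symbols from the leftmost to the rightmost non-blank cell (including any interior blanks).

state=q0 head=0 tape=__[1]00#1   (q0,1)→(q1,0,+1)
state=q1 head=1 tape=__0[0]0#1   (q1,0)→(q0,#,-1)
state=q0 head=0 tape=__[0]#0#1   (q0,0)→(q2,#,-1)
state=q2 head=-1 tape=_[_]##0#1   (q2,_)→(q0,#,-1)
state=q0 head=-2 tape=[_]###0#1   (q0,_)→(q2,1,+1)
state=q2 head=-1 tape=1[#]##0#1   (q2,#)→(q3,1,+1)
state=q3 head=0 tape=11[#]#0#1   (q3,#)→(q1,0,-1)
state=q1 head=-1 tape=1[1]0#0#1   (q1,1)→(q1,_,+1)
state=q1 head=0 tape=1_[0]#0#1   (q1,0)→(q0,#,-1)
state=q0 head=-1 tape=1[_]##0#1   (q0,_)→(q2,1,+1)
state=q2 head=0 tape=11[#]#0#1   (q2,#)→(q3,1,+1)
state=q3 head=1 tape=111[#]0#1   (q3,#)→(q1,0,-1)
state=q1 head=0 tape=11[1]00#1   (q1,1)→(q1,_,+1)
state=q1 head=1 tape=11_[0]0#1   (q1,0)→(q0,#,-1)
state=q0 head=0 tape=11[_]#0#1   (q0,_)→(q2,1,+1)
state=q2 head=1 tape=111[#]0#1   (q2,#)→(q3,1,+1)
state=q3 head=2 tape=1111[0]#1
The non-blank tape span at halt is 11110#1.

11110#1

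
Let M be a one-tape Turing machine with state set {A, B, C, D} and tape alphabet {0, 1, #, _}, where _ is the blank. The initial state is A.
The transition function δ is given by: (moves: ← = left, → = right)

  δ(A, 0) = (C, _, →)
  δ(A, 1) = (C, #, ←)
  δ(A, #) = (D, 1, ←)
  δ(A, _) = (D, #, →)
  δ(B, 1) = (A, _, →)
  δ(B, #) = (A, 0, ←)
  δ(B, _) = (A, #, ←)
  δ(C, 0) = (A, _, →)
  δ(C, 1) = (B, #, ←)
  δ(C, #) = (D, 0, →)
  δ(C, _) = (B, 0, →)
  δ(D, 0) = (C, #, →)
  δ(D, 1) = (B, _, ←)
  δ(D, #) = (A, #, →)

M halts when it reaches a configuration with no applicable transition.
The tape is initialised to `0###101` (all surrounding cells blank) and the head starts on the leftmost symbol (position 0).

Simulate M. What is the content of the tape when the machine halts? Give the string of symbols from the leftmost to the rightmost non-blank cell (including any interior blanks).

state=A head=0 tape=[0]###101   (A,0)→(C,_,→)
state=C head=1 tape=_[#]##101   (C,#)→(D,0,→)
state=D head=2 tape=_0[#]#101   (D,#)→(A,#,→)
state=A head=3 tape=_0#[#]101   (A,#)→(D,1,←)
state=D head=2 tape=_0[#]1101   (D,#)→(A,#,→)
state=A head=3 tape=_0#[1]101   (A,1)→(C,#,←)
state=C head=2 tape=_0[#]#101   (C,#)→(D,0,→)
state=D head=3 tape=_00[#]101   (D,#)→(A,#,→)
state=A head=4 tape=_00#[1]01   (A,1)→(C,#,←)
state=C head=3 tape=_00[#]#01   (C,#)→(D,0,→)
state=D head=4 tape=_000[#]01   (D,#)→(A,#,→)
state=A head=5 tape=_000#[0]1   (A,0)→(C,_,→)
state=C head=6 tape=_000#_[1]   (C,1)→(B,#,←)
state=B head=5 tape=_000#[_]#   (B,_)→(A,#,←)
state=A head=4 tape=_000[#]##   (A,#)→(D,1,←)
state=D head=3 tape=_00[0]1##   (D,0)→(C,#,→)
state=C head=4 tape=_00#[1]##   (C,1)→(B,#,←)
state=B head=3 tape=_00[#]###   (B,#)→(A,0,←)
state=A head=2 tape=_0[0]0###   (A,0)→(C,_,→)
state=C head=3 tape=_0_[0]###   (C,0)→(A,_,→)
state=A head=4 tape=_0__[#]##   (A,#)→(D,1,←)
state=D head=3 tape=_0_[_]1##
The non-blank tape span at halt is 0__1##.

0__1##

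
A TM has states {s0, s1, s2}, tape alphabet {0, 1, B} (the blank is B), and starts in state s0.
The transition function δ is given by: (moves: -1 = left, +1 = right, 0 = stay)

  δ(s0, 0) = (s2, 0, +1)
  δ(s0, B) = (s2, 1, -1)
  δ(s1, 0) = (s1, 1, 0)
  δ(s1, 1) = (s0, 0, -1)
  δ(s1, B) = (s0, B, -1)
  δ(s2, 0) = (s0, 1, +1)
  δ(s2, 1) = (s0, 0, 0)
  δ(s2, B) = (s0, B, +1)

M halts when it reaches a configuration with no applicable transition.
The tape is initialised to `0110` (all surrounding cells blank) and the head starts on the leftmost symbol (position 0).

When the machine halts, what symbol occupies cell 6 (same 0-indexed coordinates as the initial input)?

1

state=s0 head=0 tape=[0]110BBB   (s0,0)→(s2,0,+1)
state=s2 head=1 tape=0[1]10BBB   (s2,1)→(s0,0,0)
state=s0 head=1 tape=0[0]10BBB   (s0,0)→(s2,0,+1)
state=s2 head=2 tape=00[1]0BBB   (s2,1)→(s0,0,0)
state=s0 head=2 tape=00[0]0BBB   (s0,0)→(s2,0,+1)
state=s2 head=3 tape=000[0]BBB   (s2,0)→(s0,1,+1)
state=s0 head=4 tape=0001[B]BB   (s0,B)→(s2,1,-1)
state=s2 head=3 tape=000[1]1BB   (s2,1)→(s0,0,0)
state=s0 head=3 tape=000[0]1BB   (s0,0)→(s2,0,+1)
state=s2 head=4 tape=0000[1]BB   (s2,1)→(s0,0,0)
state=s0 head=4 tape=0000[0]BB   (s0,0)→(s2,0,+1)
state=s2 head=5 tape=00000[B]B   (s2,B)→(s0,B,+1)
state=s0 head=6 tape=00000B[B]   (s0,B)→(s2,1,-1)
state=s2 head=5 tape=00000[B]1   (s2,B)→(s0,B,+1)
state=s0 head=6 tape=00000B[1]
Cell 6 holds 1 when M halts.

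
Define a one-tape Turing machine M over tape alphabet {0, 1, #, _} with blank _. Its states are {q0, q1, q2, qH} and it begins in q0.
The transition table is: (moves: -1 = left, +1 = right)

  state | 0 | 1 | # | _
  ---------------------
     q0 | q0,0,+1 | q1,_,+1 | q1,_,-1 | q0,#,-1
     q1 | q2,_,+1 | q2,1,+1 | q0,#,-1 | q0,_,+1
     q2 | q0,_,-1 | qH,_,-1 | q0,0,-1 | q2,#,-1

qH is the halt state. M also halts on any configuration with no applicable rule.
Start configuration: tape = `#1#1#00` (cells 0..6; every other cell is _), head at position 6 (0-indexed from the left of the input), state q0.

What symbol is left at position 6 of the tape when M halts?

#

state=q0 head=6 tape=#1#1#0[0]_   (q0,0)→(q0,0,+1)
state=q0 head=7 tape=#1#1#00[_]   (q0,_)→(q0,#,-1)
state=q0 head=6 tape=#1#1#0[0]#   (q0,0)→(q0,0,+1)
state=q0 head=7 tape=#1#1#00[#]   (q0,#)→(q1,_,-1)
state=q1 head=6 tape=#1#1#0[0]_   (q1,0)→(q2,_,+1)
state=q2 head=7 tape=#1#1#0_[_]   (q2,_)→(q2,#,-1)
state=q2 head=6 tape=#1#1#0[_]#   (q2,_)→(q2,#,-1)
state=q2 head=5 tape=#1#1#[0]##   (q2,0)→(q0,_,-1)
state=q0 head=4 tape=#1#1[#]_##   (q0,#)→(q1,_,-1)
state=q1 head=3 tape=#1#[1]__##   (q1,1)→(q2,1,+1)
state=q2 head=4 tape=#1#1[_]_##   (q2,_)→(q2,#,-1)
state=q2 head=3 tape=#1#[1]#_##   (q2,1)→(qH,_,-1)
state=qH head=2 tape=#1[#]_#_##
Cell 6 holds # when M halts.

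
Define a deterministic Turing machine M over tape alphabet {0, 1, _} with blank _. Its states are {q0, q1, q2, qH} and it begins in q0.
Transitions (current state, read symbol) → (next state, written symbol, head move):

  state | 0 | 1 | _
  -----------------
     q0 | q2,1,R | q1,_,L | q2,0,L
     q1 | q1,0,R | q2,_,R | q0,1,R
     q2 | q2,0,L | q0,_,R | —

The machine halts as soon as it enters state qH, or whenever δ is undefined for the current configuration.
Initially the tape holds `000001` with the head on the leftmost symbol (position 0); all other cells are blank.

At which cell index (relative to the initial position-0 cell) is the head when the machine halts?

state=q0 head=0 tape=[0]00001_   (q0,0)→(q2,1,R)
state=q2 head=1 tape=1[0]0001_   (q2,0)→(q2,0,L)
state=q2 head=0 tape=[1]00001_   (q2,1)→(q0,_,R)
state=q0 head=1 tape=_[0]0001_   (q0,0)→(q2,1,R)
state=q2 head=2 tape=_1[0]001_   (q2,0)→(q2,0,L)
state=q2 head=1 tape=_[1]0001_   (q2,1)→(q0,_,R)
state=q0 head=2 tape=__[0]001_   (q0,0)→(q2,1,R)
state=q2 head=3 tape=__1[0]01_   (q2,0)→(q2,0,L)
state=q2 head=2 tape=__[1]001_   (q2,1)→(q0,_,R)
state=q0 head=3 tape=___[0]01_   (q0,0)→(q2,1,R)
state=q2 head=4 tape=___1[0]1_   (q2,0)→(q2,0,L)
state=q2 head=3 tape=___[1]01_   (q2,1)→(q0,_,R)
state=q0 head=4 tape=____[0]1_   (q0,0)→(q2,1,R)
state=q2 head=5 tape=____1[1]_   (q2,1)→(q0,_,R)
state=q0 head=6 tape=____1_[_]   (q0,_)→(q2,0,L)
state=q2 head=5 tape=____1[_]0
At halt the head is at cell 5.

5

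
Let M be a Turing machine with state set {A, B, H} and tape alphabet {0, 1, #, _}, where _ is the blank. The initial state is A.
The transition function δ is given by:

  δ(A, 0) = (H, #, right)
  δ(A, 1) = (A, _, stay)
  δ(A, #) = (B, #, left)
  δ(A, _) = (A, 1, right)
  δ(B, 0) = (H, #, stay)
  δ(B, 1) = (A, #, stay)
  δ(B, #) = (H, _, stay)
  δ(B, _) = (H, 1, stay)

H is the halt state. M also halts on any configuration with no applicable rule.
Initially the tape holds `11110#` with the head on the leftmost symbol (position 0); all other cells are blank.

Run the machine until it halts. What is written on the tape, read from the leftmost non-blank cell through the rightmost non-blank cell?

state=A head=0 tape=[1]1110#   (A,1)→(A,_,stay)
state=A head=0 tape=[_]1110#   (A,_)→(A,1,right)
state=A head=1 tape=1[1]110#   (A,1)→(A,_,stay)
state=A head=1 tape=1[_]110#   (A,_)→(A,1,right)
state=A head=2 tape=11[1]10#   (A,1)→(A,_,stay)
state=A head=2 tape=11[_]10#   (A,_)→(A,1,right)
state=A head=3 tape=111[1]0#   (A,1)→(A,_,stay)
state=A head=3 tape=111[_]0#   (A,_)→(A,1,right)
state=A head=4 tape=1111[0]#   (A,0)→(H,#,right)
state=H head=5 tape=1111#[#]
The non-blank tape span at halt is 1111##.

1111##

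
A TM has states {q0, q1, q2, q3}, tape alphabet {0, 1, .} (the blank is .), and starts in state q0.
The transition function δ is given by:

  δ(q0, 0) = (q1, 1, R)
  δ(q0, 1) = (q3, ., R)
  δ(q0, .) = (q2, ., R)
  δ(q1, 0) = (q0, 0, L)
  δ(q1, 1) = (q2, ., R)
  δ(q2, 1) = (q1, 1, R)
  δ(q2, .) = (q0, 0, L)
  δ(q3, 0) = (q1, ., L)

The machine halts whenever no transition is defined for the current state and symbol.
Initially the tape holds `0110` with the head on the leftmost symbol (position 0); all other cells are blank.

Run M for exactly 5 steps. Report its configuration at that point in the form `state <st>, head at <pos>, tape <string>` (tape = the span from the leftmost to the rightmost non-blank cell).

state=q0 head=0 tape=[0]110   (q0,0)→(q1,1,R)
state=q1 head=1 tape=1[1]10   (q1,1)→(q2,.,R)
state=q2 head=2 tape=1.[1]0   (q2,1)→(q1,1,R)
state=q1 head=3 tape=1.1[0]   (q1,0)→(q0,0,L)
state=q0 head=2 tape=1.[1]0   (q0,1)→(q3,.,R)
state=q3 head=3 tape=1..[0]
After 5 steps: state q3, head at 3, tape 1..0.

state q3, head at 3, tape 1..0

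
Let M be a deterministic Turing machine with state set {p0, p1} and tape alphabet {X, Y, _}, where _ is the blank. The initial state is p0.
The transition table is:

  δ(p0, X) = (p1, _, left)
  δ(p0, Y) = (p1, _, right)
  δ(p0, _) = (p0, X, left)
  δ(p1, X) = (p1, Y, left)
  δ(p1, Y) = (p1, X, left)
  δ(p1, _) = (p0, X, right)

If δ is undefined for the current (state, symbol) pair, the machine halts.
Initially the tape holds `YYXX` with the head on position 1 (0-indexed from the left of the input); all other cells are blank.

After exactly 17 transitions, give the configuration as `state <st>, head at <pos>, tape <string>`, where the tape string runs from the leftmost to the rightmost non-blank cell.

state=p0 head=1 tape=_Y[Y]XX__   (p0,Y)→(p1,_,right)
state=p1 head=2 tape=_Y_[X]X__   (p1,X)→(p1,Y,left)
state=p1 head=1 tape=_Y[_]YX__   (p1,_)→(p0,X,right)
state=p0 head=2 tape=_YX[Y]X__   (p0,Y)→(p1,_,right)
state=p1 head=3 tape=_YX_[X]__   (p1,X)→(p1,Y,left)
state=p1 head=2 tape=_YX[_]Y__   (p1,_)→(p0,X,right)
state=p0 head=3 tape=_YXX[Y]__   (p0,Y)→(p1,_,right)
state=p1 head=4 tape=_YXX_[_]_   (p1,_)→(p0,X,right)
state=p0 head=5 tape=_YXX_X[_]   (p0,_)→(p0,X,left)
state=p0 head=4 tape=_YXX_[X]X   (p0,X)→(p1,_,left)
state=p1 head=3 tape=_YXX[_]_X   (p1,_)→(p0,X,right)
state=p0 head=4 tape=_YXXX[_]X   (p0,_)→(p0,X,left)
state=p0 head=3 tape=_YXX[X]XX   (p0,X)→(p1,_,left)
state=p1 head=2 tape=_YX[X]_XX   (p1,X)→(p1,Y,left)
state=p1 head=1 tape=_Y[X]Y_XX   (p1,X)→(p1,Y,left)
state=p1 head=0 tape=_[Y]YY_XX   (p1,Y)→(p1,X,left)
state=p1 head=-1 tape=[_]XYY_XX   (p1,_)→(p0,X,right)
state=p0 head=0 tape=X[X]YY_XX
After 17 steps: state p0, head at 0, tape XXYY_XX.

state p0, head at 0, tape XXYY_XX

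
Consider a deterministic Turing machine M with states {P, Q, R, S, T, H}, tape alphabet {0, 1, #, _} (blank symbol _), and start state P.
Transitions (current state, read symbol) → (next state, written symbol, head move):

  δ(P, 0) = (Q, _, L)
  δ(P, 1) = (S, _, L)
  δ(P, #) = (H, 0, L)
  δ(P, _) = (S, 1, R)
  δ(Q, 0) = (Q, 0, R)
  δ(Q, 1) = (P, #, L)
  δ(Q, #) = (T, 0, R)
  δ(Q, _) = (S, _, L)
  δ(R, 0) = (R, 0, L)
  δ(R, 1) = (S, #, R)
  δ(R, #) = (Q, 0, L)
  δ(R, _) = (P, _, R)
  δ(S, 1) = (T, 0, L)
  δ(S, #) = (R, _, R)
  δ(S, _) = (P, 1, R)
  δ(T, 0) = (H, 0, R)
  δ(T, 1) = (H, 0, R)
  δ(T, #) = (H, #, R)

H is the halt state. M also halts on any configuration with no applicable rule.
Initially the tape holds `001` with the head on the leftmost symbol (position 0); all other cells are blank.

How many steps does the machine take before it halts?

9

P | ___[0]01   read 0 → write _, move L, go to Q
Q | __[_]_01   read _ → write _, move L, go to S
S | _[_]__01   read _ → write 1, move R, go to P
P | _1[_]_01   read _ → write 1, move R, go to S
S | _11[_]01   read _ → write 1, move R, go to P
P | _111[0]1   read 0 → write _, move L, go to Q
Q | _11[1]_1   read 1 → write #, move L, go to P
P | _1[1]#_1   read 1 → write _, move L, go to S
S | _[1]_#_1   read 1 → write 0, move L, go to T
T | [_]0_#_1
M halts after 9 transitions.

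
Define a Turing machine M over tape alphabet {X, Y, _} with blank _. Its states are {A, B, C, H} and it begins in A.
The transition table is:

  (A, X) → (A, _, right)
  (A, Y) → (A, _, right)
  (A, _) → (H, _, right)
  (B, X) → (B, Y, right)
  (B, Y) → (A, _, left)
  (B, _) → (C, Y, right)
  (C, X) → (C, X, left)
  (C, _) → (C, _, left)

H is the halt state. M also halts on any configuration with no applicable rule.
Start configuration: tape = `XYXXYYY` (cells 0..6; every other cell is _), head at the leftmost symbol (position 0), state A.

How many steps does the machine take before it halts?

8

A | [X]YXXYYY__   read X → write _, move right, go to A
A | _[Y]XXYYY__   read Y → write _, move right, go to A
A | __[X]XYYY__   read X → write _, move right, go to A
A | ___[X]YYY__   read X → write _, move right, go to A
A | ____[Y]YY__   read Y → write _, move right, go to A
A | _____[Y]Y__   read Y → write _, move right, go to A
A | ______[Y]__   read Y → write _, move right, go to A
A | _______[_]_   read _ → write _, move right, go to H
H | ________[_]
M halts after 8 transitions.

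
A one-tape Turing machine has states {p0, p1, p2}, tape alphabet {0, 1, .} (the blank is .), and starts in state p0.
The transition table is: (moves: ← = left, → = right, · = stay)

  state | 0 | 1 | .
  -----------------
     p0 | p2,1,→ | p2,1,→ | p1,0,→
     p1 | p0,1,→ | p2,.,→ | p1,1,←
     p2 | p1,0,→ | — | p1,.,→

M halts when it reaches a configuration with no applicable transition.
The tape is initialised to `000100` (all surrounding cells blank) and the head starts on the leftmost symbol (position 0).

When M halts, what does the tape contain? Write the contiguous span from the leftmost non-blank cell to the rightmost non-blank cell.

1011011.11

state=p0 head=0 tape=[0]00100....   (p0,0)→(p2,1,→)
state=p2 head=1 tape=1[0]0100....   (p2,0)→(p1,0,→)
state=p1 head=2 tape=10[0]100....   (p1,0)→(p0,1,→)
state=p0 head=3 tape=101[1]00....   (p0,1)→(p2,1,→)
state=p2 head=4 tape=1011[0]0....   (p2,0)→(p1,0,→)
state=p1 head=5 tape=10110[0]....   (p1,0)→(p0,1,→)
state=p0 head=6 tape=101101[.]...   (p0,.)→(p1,0,→)
state=p1 head=7 tape=1011010[.]..   (p1,.)→(p1,1,←)
state=p1 head=6 tape=101101[0]1..   (p1,0)→(p0,1,→)
state=p0 head=7 tape=1011011[1]..   (p0,1)→(p2,1,→)
state=p2 head=8 tape=10110111[.].   (p2,.)→(p1,.,→)
state=p1 head=9 tape=10110111.[.]   (p1,.)→(p1,1,←)
state=p1 head=8 tape=10110111[.]1   (p1,.)→(p1,1,←)
state=p1 head=7 tape=1011011[1]11   (p1,1)→(p2,.,→)
state=p2 head=8 tape=1011011.[1]1
The non-blank tape span at halt is 1011011.11.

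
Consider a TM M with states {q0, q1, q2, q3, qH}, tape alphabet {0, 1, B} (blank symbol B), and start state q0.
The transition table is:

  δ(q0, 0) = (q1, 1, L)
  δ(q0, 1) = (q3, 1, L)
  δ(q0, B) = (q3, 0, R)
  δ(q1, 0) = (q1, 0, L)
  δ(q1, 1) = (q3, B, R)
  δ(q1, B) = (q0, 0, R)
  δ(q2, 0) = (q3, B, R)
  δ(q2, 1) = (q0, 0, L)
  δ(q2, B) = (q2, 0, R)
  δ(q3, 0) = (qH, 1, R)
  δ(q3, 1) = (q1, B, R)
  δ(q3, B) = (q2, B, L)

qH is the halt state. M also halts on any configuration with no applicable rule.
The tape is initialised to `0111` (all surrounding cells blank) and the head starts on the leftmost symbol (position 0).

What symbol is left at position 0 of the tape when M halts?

1

q0 | B[0]111   read 0 → write 1, move L, go to q1
q1 | [B]1111   read B → write 0, move R, go to q0
q0 | 0[1]111   read 1 → write 1, move L, go to q3
q3 | [0]1111   read 0 → write 1, move R, go to qH
qH | 1[1]111
Cell 0 holds 1 when M halts.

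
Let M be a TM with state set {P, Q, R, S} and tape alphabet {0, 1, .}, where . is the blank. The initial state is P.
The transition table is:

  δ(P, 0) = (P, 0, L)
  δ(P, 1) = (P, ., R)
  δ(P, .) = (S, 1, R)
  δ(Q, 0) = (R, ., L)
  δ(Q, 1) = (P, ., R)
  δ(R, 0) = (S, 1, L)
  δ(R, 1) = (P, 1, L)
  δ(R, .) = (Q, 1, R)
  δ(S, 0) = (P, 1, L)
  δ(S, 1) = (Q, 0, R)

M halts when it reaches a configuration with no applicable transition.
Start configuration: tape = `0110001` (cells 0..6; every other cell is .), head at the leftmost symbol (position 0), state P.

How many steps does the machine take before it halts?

24

P | .[0]110001..   read 0 → write 0, move L, go to P
P | [.]0110001..   read . → write 1, move R, go to S
S | 1[0]110001..   read 0 → write 1, move L, go to P
P | [1]1110001..   read 1 → write ., move R, go to P
P | .[1]110001..   read 1 → write ., move R, go to P
P | ..[1]10001..   read 1 → write ., move R, go to P
P | ...[1]0001..   read 1 → write ., move R, go to P
P | ....[0]001..   read 0 → write 0, move L, go to P
P | ...[.]0001..   read . → write 1, move R, go to S
S | ...1[0]001..   read 0 → write 1, move L, go to P
P | ...[1]1001..   read 1 → write ., move R, go to P
P | ....[1]001..   read 1 → write ., move R, go to P
P | .....[0]01..   read 0 → write 0, move L, go to P
P | ....[.]001..   read . → write 1, move R, go to S
S | ....1[0]01..   read 0 → write 1, move L, go to P
P | ....[1]101..   read 1 → write ., move R, go to P
P | .....[1]01..   read 1 → write ., move R, go to P
P | ......[0]1..   read 0 → write 0, move L, go to P
P | .....[.]01..   read . → write 1, move R, go to S
S | .....1[0]1..   read 0 → write 1, move L, go to P
P | .....[1]11..   read 1 → write ., move R, go to P
P | ......[1]1..   read 1 → write ., move R, go to P
P | .......[1]..   read 1 → write ., move R, go to P
P | ........[.].   read . → write 1, move R, go to S
S | ........1[.]
M halts after 24 transitions.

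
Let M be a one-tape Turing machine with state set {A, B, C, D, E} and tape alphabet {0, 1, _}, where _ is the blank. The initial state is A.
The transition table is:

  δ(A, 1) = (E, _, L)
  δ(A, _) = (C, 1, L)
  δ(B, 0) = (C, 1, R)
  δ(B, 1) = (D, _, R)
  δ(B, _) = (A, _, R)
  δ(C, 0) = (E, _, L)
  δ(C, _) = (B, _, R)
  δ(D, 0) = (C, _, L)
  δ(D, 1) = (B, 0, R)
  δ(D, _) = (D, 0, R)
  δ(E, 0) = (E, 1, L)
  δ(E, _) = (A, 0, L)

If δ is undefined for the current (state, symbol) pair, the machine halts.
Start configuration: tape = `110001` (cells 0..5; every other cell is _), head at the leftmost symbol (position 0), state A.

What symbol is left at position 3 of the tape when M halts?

A | ___[1]10001   read 1 → write _, move L, go to E
E | __[_]_10001   read _ → write 0, move L, go to A
A | _[_]0_10001   read _ → write 1, move L, go to C
C | [_]10_10001   read _ → write _, move R, go to B
B | _[1]0_10001   read 1 → write _, move R, go to D
D | __[0]_10001   read 0 → write _, move L, go to C
C | _[_]__10001   read _ → write _, move R, go to B
B | __[_]_10001   read _ → write _, move R, go to A
A | ___[_]10001   read _ → write 1, move L, go to C
C | __[_]110001   read _ → write _, move R, go to B
B | ___[1]10001   read 1 → write _, move R, go to D
D | ____[1]0001   read 1 → write 0, move R, go to B
B | ____0[0]001   read 0 → write 1, move R, go to C
C | ____01[0]01   read 0 → write _, move L, go to E
E | ____0[1]_01
Cell 3 holds _ when M halts.

_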